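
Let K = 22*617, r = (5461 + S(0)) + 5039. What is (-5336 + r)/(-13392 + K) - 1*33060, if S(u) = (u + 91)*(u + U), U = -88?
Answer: -3009882/91 ≈ -33076.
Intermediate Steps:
S(u) = (-88 + u)*(91 + u) (S(u) = (u + 91)*(u - 88) = (91 + u)*(-88 + u) = (-88 + u)*(91 + u))
r = 2492 (r = (5461 + (-8008 + 0**2 + 3*0)) + 5039 = (5461 + (-8008 + 0 + 0)) + 5039 = (5461 - 8008) + 5039 = -2547 + 5039 = 2492)
K = 13574
(-5336 + r)/(-13392 + K) - 1*33060 = (-5336 + 2492)/(-13392 + 13574) - 1*33060 = -2844/182 - 33060 = -2844*1/182 - 33060 = -1422/91 - 33060 = -3009882/91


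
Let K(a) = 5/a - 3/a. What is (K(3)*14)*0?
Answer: 0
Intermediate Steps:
K(a) = 2/a
(K(3)*14)*0 = ((2/3)*14)*0 = (28/3)*0 = 0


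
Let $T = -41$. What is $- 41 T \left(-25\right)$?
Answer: $-42025$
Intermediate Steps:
$- 41 T \left(-25\right) = \left(-41\right) \left(-41\right) \left(-25\right) = 1681 \left(-25\right) = -42025$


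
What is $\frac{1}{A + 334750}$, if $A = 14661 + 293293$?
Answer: $\frac{1}{642704} \approx 1.5559 \cdot 10^{-6}$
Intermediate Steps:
$A = 307954$
$\frac{1}{A + 334750} = \frac{1}{307954 + 334750} = \frac{1}{642704}$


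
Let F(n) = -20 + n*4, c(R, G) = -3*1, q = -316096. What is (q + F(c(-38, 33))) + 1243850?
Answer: 927722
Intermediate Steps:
c(R, G) = -3
F(n) = -20 + 4*n
(q + F(c(-38, 33))) + 1243850 = (-316096 + (-20 + 4*(-3))) + 1243850 = (-316096 + (-20 - 12)) + 1243850 = (-316096 - 32) + 1243850 = -316128 + 1243850 = 927722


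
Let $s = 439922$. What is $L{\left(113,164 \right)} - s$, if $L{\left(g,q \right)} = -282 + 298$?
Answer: $-439906$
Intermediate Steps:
$L{\left(g,q \right)} = 16$
$L{\left(113,164 \right)} - s = 16 - 439922 = -439906$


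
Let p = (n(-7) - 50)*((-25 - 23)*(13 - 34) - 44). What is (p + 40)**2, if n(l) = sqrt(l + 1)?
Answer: 2313809824 - 92852480*I*sqrt(6) ≈ 2.3138e+9 - 2.2744e+8*I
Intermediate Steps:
n(l) = sqrt(1 + l)
p = -48200 + 964*I*sqrt(6) (p = (sqrt(1 - 7) - 50)*((-25 - 23)*(13 - 34) - 44) = (sqrt(-6) - 50)*(-48*(-21) - 44) = (I*sqrt(6) - 50)*(1008 - 44) = (-50 + I*sqrt(6))*964 = -48200 + 964*I*sqrt(6) ≈ -48200.0 + 2361.3*I)
(p + 40)**2 = ((-48200 + 964*I*sqrt(6)) + 40)**2 = (-48160 + 964*I*sqrt(6))**2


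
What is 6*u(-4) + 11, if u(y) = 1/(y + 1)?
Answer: 9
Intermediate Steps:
u(y) = 1/(1 + y)
6*u(-4) + 11 = 6/(1 - 4) + 11 = 6/(-3) + 11 = 6*(-1/3) + 11 = -2 + 11 = 9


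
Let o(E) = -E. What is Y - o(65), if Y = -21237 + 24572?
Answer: 3400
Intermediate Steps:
Y = 3335
Y - o(65) = 3335 - (-1)*65 = 3335 - 1*(-65) = 3335 + 65 = 3400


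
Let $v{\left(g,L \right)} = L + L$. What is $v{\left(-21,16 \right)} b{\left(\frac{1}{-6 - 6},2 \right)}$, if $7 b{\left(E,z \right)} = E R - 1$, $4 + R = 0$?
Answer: $- \frac{64}{21} \approx -3.0476$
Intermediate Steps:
$R = -4$ ($R = -4 + 0 = -4$)
$v{\left(g,L \right)} = 2 L$
$b{\left(E,z \right)} = - \frac{1}{7} - \frac{4 E}{7}$ ($b{\left(E,z \right)} = \frac{E \left(-4\right) - 1}{7} = \frac{- 4 E - 1}{7} = \frac{-1 - 4 E}{7} = - \frac{1}{7} - \frac{4 E}{7}$)
$v{\left(-21,16 \right)} b{\left(\frac{1}{-6 - 6},2 \right)} = 2 \cdot 16 \left(- \frac{1}{7} - \frac{4}{7 \left(-6 - 6\right)}\right) = 32 \left(- \frac{1}{7} - \frac{4}{7 \left(-12\right)}\right) = 32 \left(- \frac{1}{7} - - \frac{1}{21}\right) = 32 \left(- \frac{1}{7} + \frac{1}{21}\right) = 32 \left(- \frac{2}{21}\right) = - \frac{64}{21}$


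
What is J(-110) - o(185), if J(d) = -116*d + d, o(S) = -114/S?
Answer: 2340364/185 ≈ 12651.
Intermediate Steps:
J(d) = -115*d
J(-110) - o(185) = -115*(-110) - (-114)/185 = 12650 - (-114)/185 = 12650 - 1*(-114/185) = 12650 + 114/185 = 2340364/185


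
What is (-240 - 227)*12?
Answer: -5604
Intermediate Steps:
(-240 - 227)*12 = -467*12 = -5604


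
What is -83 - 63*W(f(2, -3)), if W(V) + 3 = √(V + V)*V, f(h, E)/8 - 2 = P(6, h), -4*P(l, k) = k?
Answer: 106 - 1512*√6 ≈ -3597.6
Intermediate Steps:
P(l, k) = -k/4
f(h, E) = 16 - 2*h (f(h, E) = 16 + 8*(-h/4) = 16 - 2*h)
W(V) = -3 + √2*V^(3/2) (W(V) = -3 + √(V + V)*V = -3 + √(2*V)*V = -3 + (√2*√V)*V = -3 + √2*V^(3/2))
-83 - 63*W(f(2, -3)) = -83 - 63*(-3 + √2*(16 - 2*2)^(3/2)) = -83 - 63*(-3 + √2*(16 - 4)^(3/2)) = -83 - 63*(-3 + √2*12^(3/2)) = -83 - 63*(-3 + √2*(24*√3)) = -83 - 63*(-3 + 24*√6) = -83 + (189 - 1512*√6) = 106 - 1512*√6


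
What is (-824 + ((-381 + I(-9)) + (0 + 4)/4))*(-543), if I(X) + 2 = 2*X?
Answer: 664632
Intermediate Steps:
I(X) = -2 + 2*X
(-824 + ((-381 + I(-9)) + (0 + 4)/4))*(-543) = (-824 + ((-381 + (-2 + 2*(-9))) + (0 + 4)/4))*(-543) = (-824 + ((-381 + (-2 - 18)) + (1/4)*4))*(-543) = (-824 + ((-381 - 20) + 1))*(-543) = (-824 + (-401 + 1))*(-543) = (-824 - 400)*(-543) = -1224*(-543) = 664632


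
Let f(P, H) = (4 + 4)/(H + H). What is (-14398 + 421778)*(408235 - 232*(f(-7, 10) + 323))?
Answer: 135741541756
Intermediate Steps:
f(P, H) = 4/H (f(P, H) = 8/((2*H)) = 8*(1/(2*H)) = 4/H)
(-14398 + 421778)*(408235 - 232*(f(-7, 10) + 323)) = (-14398 + 421778)*(408235 - 232*(4/10 + 323)) = 407380*(408235 - 232*(4*(⅒) + 323)) = 407380*(408235 - 232*(⅖ + 323)) = 407380*(408235 - 232*1617/5) = 407380*(408235 - 375144/5) = 407380*(1666031/5) = 135741541756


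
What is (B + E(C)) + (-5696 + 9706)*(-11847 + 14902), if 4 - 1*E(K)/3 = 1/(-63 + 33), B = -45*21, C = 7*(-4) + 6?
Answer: 122496171/10 ≈ 1.2250e+7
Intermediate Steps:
C = -22 (C = -28 + 6 = -22)
B = -945
E(K) = 121/10 (E(K) = 12 - 3/(-63 + 33) = 12 - 3/(-30) = 12 - 3*(-1/30) = 12 + ⅒ = 121/10)
(B + E(C)) + (-5696 + 9706)*(-11847 + 14902) = (-945 + 121/10) + (-5696 + 9706)*(-11847 + 14902) = -9329/10 + 4010*3055 = -9329/10 + 12250550 = 122496171/10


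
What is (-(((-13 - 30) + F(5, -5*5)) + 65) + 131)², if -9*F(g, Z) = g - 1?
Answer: 970225/81 ≈ 11978.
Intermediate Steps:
F(g, Z) = ⅑ - g/9 (F(g, Z) = -(g - 1)/9 = -(-1 + g)/9 = ⅑ - g/9)
(-(((-13 - 30) + F(5, -5*5)) + 65) + 131)² = (-(((-13 - 30) + (⅑ - ⅑*5)) + 65) + 131)² = (-((-43 + (⅑ - 5/9)) + 65) + 131)² = (-((-43 - 4/9) + 65) + 131)² = (-(-391/9 + 65) + 131)² = (-1*194/9 + 131)² = (-194/9 + 131)² = (985/9)² = 970225/81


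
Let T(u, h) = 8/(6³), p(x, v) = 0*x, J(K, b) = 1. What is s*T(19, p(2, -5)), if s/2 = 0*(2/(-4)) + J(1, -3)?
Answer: 2/27 ≈ 0.074074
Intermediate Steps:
s = 2 (s = 2*(0*(2/(-4)) + 1) = 2*(0*(2*(-¼)) + 1) = 2*(0*(-½) + 1) = 2*(0 + 1) = 2*1 = 2)
p(x, v) = 0
T(u, h) = 1/27 (T(u, h) = 8/216 = 8*(1/216) = 1/27)
s*T(19, p(2, -5)) = 2*(1/27) = 2/27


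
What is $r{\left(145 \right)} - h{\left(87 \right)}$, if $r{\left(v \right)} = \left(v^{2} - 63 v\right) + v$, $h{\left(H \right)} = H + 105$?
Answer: $11843$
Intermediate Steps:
$h{\left(H \right)} = 105 + H$
$r{\left(v \right)} = v^{2} - 62 v$
$r{\left(145 \right)} - h{\left(87 \right)} = 145 \left(-62 + 145\right) - \left(105 + 87\right) = 145 \cdot 83 - 192 = 12035 - 192 = 11843$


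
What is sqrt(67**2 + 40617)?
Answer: sqrt(45106) ≈ 212.38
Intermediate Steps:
sqrt(67**2 + 40617) = sqrt(4489 + 40617) = sqrt(45106)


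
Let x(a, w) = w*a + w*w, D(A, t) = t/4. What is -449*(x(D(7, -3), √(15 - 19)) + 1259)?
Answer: -563495 + 1347*I/2 ≈ -5.635e+5 + 673.5*I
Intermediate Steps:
D(A, t) = t/4 (D(A, t) = t*(¼) = t/4)
x(a, w) = w² + a*w (x(a, w) = a*w + w² = w² + a*w)
-449*(x(D(7, -3), √(15 - 19)) + 1259) = -449*(√(15 - 19)*((¼)*(-3) + √(15 - 19)) + 1259) = -449*(√(-4)*(-¾ + √(-4)) + 1259) = -449*((2*I)*(-¾ + 2*I) + 1259) = -449*(2*I*(-¾ + 2*I) + 1259) = -449*(1259 + 2*I*(-¾ + 2*I)) = -565291 - 898*I*(-¾ + 2*I)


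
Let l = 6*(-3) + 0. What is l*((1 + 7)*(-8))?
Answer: 1152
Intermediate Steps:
l = -18 (l = -18 + 0 = -18)
l*((1 + 7)*(-8)) = -18*(1 + 7)*(-8) = -144*(-8) = -18*(-64) = 1152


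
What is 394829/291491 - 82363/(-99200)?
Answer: 63175110033/28915907200 ≈ 2.1848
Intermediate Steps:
394829/291491 - 82363/(-99200) = 394829*(1/291491) - 82363*(-1/99200) = 394829/291491 + 82363/99200 = 63175110033/28915907200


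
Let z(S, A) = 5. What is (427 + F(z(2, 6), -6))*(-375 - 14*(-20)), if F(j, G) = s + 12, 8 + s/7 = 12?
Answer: -44365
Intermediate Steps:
s = 28 (s = -56 + 7*12 = -56 + 84 = 28)
F(j, G) = 40 (F(j, G) = 28 + 12 = 40)
(427 + F(z(2, 6), -6))*(-375 - 14*(-20)) = (427 + 40)*(-375 - 14*(-20)) = 467*(-375 + 280) = 467*(-95) = -44365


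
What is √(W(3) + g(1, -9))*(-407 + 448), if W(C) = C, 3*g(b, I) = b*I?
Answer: 0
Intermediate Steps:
g(b, I) = I*b/3 (g(b, I) = (b*I)/3 = (I*b)/3 = I*b/3)
√(W(3) + g(1, -9))*(-407 + 448) = √(3 + (⅓)*(-9)*1)*(-407 + 448) = √(3 - 3)*41 = √0*41 = 0*41 = 0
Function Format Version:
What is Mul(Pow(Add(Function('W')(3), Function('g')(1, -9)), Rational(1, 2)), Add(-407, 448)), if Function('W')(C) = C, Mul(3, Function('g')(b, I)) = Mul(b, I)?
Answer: 0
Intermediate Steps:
Function('g')(b, I) = Mul(Rational(1, 3), I, b) (Function('g')(b, I) = Mul(Rational(1, 3), Mul(b, I)) = Mul(Rational(1, 3), Mul(I, b)) = Mul(Rational(1, 3), I, b))
Mul(Pow(Add(Function('W')(3), Function('g')(1, -9)), Rational(1, 2)), Add(-407, 448)) = Mul(Pow(Add(3, Mul(Rational(1, 3), -9, 1)), Rational(1, 2)), Add(-407, 448)) = Mul(Pow(Add(3, -3), Rational(1, 2)), 41) = Mul(Pow(0, Rational(1, 2)), 41) = Mul(0, 41) = 0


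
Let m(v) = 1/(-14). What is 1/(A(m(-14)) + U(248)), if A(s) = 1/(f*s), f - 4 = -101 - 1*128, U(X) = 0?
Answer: 225/14 ≈ 16.071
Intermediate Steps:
f = -225 (f = 4 + (-101 - 1*128) = 4 + (-101 - 128) = 4 - 229 = -225)
m(v) = -1/14
A(s) = -1/(225*s) (A(s) = 1/((-225)*s) = -1/(225*s))
1/(A(m(-14)) + U(248)) = 1/(-1/(225*(-1/14)) + 0) = 1/(-1/225*(-14) + 0) = 1/(14/225 + 0) = 1/(14/225) = 225/14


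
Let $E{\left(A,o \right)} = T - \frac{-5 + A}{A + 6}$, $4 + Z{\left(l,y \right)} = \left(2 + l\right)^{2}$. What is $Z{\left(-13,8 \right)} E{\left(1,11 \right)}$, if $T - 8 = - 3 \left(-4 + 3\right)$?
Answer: $\frac{9477}{7} \approx 1353.9$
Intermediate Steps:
$Z{\left(l,y \right)} = -4 + \left(2 + l\right)^{2}$
$T = 11$ ($T = 8 - 3 \left(-4 + 3\right) = 8 - -3 = 8 + 3 = 11$)
$E{\left(A,o \right)} = 11 - \frac{-5 + A}{6 + A}$ ($E{\left(A,o \right)} = 11 - \frac{-5 + A}{A + 6} = 11 - \frac{-5 + A}{6 + A}$)
$Z{\left(-13,8 \right)} E{\left(1,11 \right)} = - 13 \left(4 - 13\right) \frac{71 + 10 \cdot 1}{6 + 1} = \left(-13\right) \left(-9\right) \frac{71 + 10}{7} = 117 \cdot \frac{1}{7} \cdot 81 = 117 \cdot \frac{81}{7} = \frac{9477}{7}$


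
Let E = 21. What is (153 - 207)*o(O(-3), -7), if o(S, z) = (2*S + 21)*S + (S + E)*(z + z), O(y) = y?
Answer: 16038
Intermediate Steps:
o(S, z) = S*(21 + 2*S) + 2*z*(21 + S) (o(S, z) = (2*S + 21)*S + (S + 21)*(z + z) = (21 + 2*S)*S + (21 + S)*(2*z) = S*(21 + 2*S) + 2*z*(21 + S))
(153 - 207)*o(O(-3), -7) = (153 - 207)*(2*(-3)**2 + 21*(-3) + 42*(-7) + 2*(-3)*(-7)) = -54*(2*9 - 63 - 294 + 42) = -54*(18 - 63 - 294 + 42) = -54*(-297) = 16038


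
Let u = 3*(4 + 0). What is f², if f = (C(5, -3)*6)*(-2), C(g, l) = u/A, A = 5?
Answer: 20736/25 ≈ 829.44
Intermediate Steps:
u = 12 (u = 3*4 = 12)
C(g, l) = 12/5
f = -144/5 (f = ((12/5)*6)*(-2) = (72/5)*(-2) = -144/5 ≈ -28.800)
f² = (-144/5)² = 20736/25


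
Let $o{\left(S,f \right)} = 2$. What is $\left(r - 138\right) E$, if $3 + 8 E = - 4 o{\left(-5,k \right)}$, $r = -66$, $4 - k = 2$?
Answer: $\frac{561}{2} \approx 280.5$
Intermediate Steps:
$k = 2$ ($k = 4 - 2 = 2$)
$E = - \frac{11}{8}$ ($E = - \frac{3}{8} + \frac{\left(-4\right) 2}{8} = - \frac{3}{8} + \frac{1}{8} \left(-8\right) = - \frac{3}{8} - 1 = - \frac{11}{8} \approx -1.375$)
$\left(r - 138\right) E = \left(-66 - 138\right) \left(- \frac{11}{8}\right) = \left(-204\right) \left(- \frac{11}{8}\right) = \frac{561}{2}$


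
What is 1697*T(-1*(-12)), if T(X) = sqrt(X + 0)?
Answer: 3394*sqrt(3) ≈ 5878.6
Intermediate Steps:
T(X) = sqrt(X)
1697*T(-1*(-12)) = 1697*sqrt(-1*(-12)) = 1697*sqrt(12) = 1697*(2*sqrt(3)) = 3394*sqrt(3)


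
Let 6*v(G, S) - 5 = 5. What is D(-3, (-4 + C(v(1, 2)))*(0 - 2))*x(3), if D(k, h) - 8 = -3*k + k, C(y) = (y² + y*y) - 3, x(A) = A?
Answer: 42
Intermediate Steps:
v(G, S) = 5/3 (v(G, S) = ⅚ + (⅙)*5 = ⅚ + ⅚ = 5/3)
C(y) = -3 + 2*y² (C(y) = (y² + y²) - 3 = 2*y² - 3 = -3 + 2*y²)
D(k, h) = 8 - 2*k (D(k, h) = 8 + (-3*k + k) = 8 - 2*k)
D(-3, (-4 + C(v(1, 2)))*(0 - 2))*x(3) = (8 - 2*(-3))*3 = (8 + 6)*3 = 14*3 = 42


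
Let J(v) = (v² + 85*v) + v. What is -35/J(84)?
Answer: -1/408 ≈ -0.0024510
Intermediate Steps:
J(v) = v² + 86*v
-35/J(84) = -35*1/(84*(86 + 84)) = -35/(84*170) = -35/14280 = -35*1/14280 = -1/408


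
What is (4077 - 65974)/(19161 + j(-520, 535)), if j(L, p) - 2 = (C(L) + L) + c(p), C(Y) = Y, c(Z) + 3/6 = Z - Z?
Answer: -11254/3295 ≈ -3.4155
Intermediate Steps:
c(Z) = -½ (c(Z) = -½ + (Z - Z) = -½ + 0 = -½)
j(L, p) = 3/2 + 2*L (j(L, p) = 2 + ((L + L) - ½) = 2 + (2*L - ½) = 2 + (-½ + 2*L) = 3/2 + 2*L)
(4077 - 65974)/(19161 + j(-520, 535)) = (4077 - 65974)/(19161 + (3/2 + 2*(-520))) = -61897/(19161 + (3/2 - 1040)) = -61897/(19161 - 2077/2) = -61897/36245/2 = -61897*2/36245 = -11254/3295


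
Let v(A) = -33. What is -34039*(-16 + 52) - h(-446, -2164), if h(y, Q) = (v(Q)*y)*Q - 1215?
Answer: 30625563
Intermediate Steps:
h(y, Q) = -1215 - 33*Q*y (h(y, Q) = (-33*y)*Q - 1215 = -33*Q*y - 1215 = -1215 - 33*Q*y)
-34039*(-16 + 52) - h(-446, -2164) = -34039*(-16 + 52) - (-1215 - 33*(-2164)*(-446)) = -34039*36 - (-1215 - 31849752) = -1225404 - 1*(-31850967) = -1225404 + 31850967 = 30625563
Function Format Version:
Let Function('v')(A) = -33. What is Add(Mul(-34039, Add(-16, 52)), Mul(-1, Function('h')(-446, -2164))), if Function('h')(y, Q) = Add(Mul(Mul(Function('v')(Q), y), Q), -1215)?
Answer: 30625563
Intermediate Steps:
Function('h')(y, Q) = Add(-1215, Mul(-33, Q, y)) (Function('h')(y, Q) = Add(Mul(Mul(-33, y), Q), -1215) = Add(Mul(-33, Q, y), -1215) = Add(-1215, Mul(-33, Q, y)))
Add(Mul(-34039, Add(-16, 52)), Mul(-1, Function('h')(-446, -2164))) = Add(Mul(-34039, Add(-16, 52)), Mul(-1, Add(-1215, Mul(-33, -2164, -446)))) = Add(Mul(-34039, 36), Mul(-1, Add(-1215, -31849752))) = Add(-1225404, Mul(-1, -31850967)) = Add(-1225404, 31850967) = 30625563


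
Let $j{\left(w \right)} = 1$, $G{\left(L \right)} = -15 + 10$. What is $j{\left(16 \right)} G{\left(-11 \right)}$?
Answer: $-5$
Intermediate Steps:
$G{\left(L \right)} = -5$
$j{\left(16 \right)} G{\left(-11 \right)} = 1 \left(-5\right) = -5$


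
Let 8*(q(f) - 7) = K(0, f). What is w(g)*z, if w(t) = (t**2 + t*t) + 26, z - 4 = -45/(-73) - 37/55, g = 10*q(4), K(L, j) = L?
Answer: 155584884/4015 ≈ 38751.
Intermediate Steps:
q(f) = 7 (q(f) = 7 + (1/8)*0 = 7 + 0 = 7)
g = 70 (g = 10*7 = 70)
z = 15834/4015 (z = 4 + (-45/(-73) - 37/55) = 4 + (-45*(-1/73) - 37*1/55) = 4 + (45/73 - 37/55) = 4 - 226/4015 = 15834/4015 ≈ 3.9437)
w(t) = 26 + 2*t**2 (w(t) = (t**2 + t**2) + 26 = 2*t**2 + 26 = 26 + 2*t**2)
w(g)*z = (26 + 2*70**2)*(15834/4015) = (26 + 2*4900)*(15834/4015) = (26 + 9800)*(15834/4015) = 9826*(15834/4015) = 155584884/4015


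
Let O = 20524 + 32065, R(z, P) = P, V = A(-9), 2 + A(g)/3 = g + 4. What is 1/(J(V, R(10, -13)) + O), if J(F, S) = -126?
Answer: 1/52463 ≈ 1.9061e-5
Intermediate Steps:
A(g) = 6 + 3*g (A(g) = -6 + 3*(g + 4) = -6 + 3*(4 + g) = -6 + (12 + 3*g) = 6 + 3*g)
V = -21 (V = 6 + 3*(-9) = 6 - 27 = -21)
O = 52589
1/(J(V, R(10, -13)) + O) = 1/(-126 + 52589) = 1/52463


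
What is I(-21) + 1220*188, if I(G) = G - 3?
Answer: 229336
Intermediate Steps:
I(G) = -3 + G
I(-21) + 1220*188 = (-3 - 21) + 1220*188 = -24 + 229360 = 229336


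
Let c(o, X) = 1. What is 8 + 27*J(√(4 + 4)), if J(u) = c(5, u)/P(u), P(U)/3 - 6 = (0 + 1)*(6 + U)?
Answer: 299/34 - 9*√2/68 ≈ 8.6069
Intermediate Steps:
P(U) = 36 + 3*U (P(U) = 18 + 3*((0 + 1)*(6 + U)) = 18 + 3*(1*(6 + U)) = 18 + 3*(6 + U) = 18 + (18 + 3*U) = 36 + 3*U)
J(u) = 1/(36 + 3*u)
8 + 27*J(√(4 + 4)) = 8 + 27*(1/(3*(12 + √(4 + 4)))) = 8 + 27*(1/(3*(12 + √8))) = 8 + 27*(1/(3*(12 + 2*√2))) = 8 + 9/(12 + 2*√2)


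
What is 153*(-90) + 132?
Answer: -13638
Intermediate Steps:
153*(-90) + 132 = -13770 + 132 = -13638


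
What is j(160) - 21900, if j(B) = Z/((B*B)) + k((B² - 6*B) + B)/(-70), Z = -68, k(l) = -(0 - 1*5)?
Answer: -981123319/44800 ≈ -21900.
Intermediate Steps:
k(l) = 5 (k(l) = -(0 - 5) = -1*(-5) = 5)
j(B) = -1/14 - 68/B² (j(B) = -68/B² + 5/(-70) = -68/B² + 5*(-1/70) = -68/B² - 1/14 = -1/14 - 68/B²)
j(160) - 21900 = (-1/14 - 68/160²) - 21900 = (-1/14 - 68*1/25600) - 21900 = (-1/14 - 17/6400) - 21900 = -3319/44800 - 21900 = -981123319/44800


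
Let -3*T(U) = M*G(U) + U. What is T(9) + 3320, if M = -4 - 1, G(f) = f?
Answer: 3332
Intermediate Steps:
M = -5
T(U) = 4*U/3 (T(U) = -(-5*U + U)/3 = -(-4)*U/3 = 4*U/3)
T(9) + 3320 = (4/3)*9 + 3320 = 12 + 3320 = 3332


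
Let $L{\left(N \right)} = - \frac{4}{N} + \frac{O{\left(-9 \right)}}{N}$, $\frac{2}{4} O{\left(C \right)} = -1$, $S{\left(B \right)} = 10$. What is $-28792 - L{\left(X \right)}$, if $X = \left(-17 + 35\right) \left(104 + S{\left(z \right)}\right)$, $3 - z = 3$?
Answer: $- \frac{9846863}{342} \approx -28792.0$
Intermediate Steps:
$z = 0$ ($z = 3 - 3 = 0$)
$O{\left(C \right)} = -2$ ($O{\left(C \right)} = 2 \left(-1\right) = -2$)
$X = 2052$ ($X = \left(-17 + 35\right) \left(104 + 10\right) = 18 \cdot 114 = 2052$)
$L{\left(N \right)} = - \frac{6}{N}$ ($L{\left(N \right)} = - \frac{4}{N} - \frac{2}{N} = - \frac{6}{N}$)
$-28792 - L{\left(X \right)} = -28792 - - \frac{6}{2052} = -28792 - \left(-6\right) \frac{1}{2052} = -28792 - - \frac{1}{342} = -28792 + \frac{1}{342} = - \frac{9846863}{342}$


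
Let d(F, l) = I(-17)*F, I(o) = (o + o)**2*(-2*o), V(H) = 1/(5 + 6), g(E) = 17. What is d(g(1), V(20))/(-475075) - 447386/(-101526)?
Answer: 72352739791/24116232225 ≈ 3.0002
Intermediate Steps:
V(H) = 1/11
I(o) = -8*o**3 (I(o) = (2*o)**2*(-2*o) = (4*o**2)*(-2*o) = -8*o**3)
d(F, l) = 39304*F (d(F, l) = (-8*(-17)**3)*F = (-8*(-4913))*F = 39304*F)
d(g(1), V(20))/(-475075) - 447386/(-101526) = (39304*17)/(-475075) - 447386/(-101526) = 668168*(-1/475075) - 447386*(-1/101526) = -668168/475075 + 223693/50763 = 72352739791/24116232225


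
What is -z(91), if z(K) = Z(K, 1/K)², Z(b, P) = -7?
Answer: -49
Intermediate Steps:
z(K) = 49 (z(K) = (-7)² = 49)
-z(91) = -1*49 = -49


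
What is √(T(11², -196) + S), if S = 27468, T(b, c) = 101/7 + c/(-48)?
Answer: √48486207/42 ≈ 165.79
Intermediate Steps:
T(b, c) = 101/7 - c/48 (T(b, c) = 101*(⅐) + c*(-1/48) = 101/7 - c/48)
√(T(11², -196) + S) = √((101/7 - 1/48*(-196)) + 27468) = √((101/7 + 49/12) + 27468) = √(1555/84 + 27468) = √(2308867/84) = √48486207/42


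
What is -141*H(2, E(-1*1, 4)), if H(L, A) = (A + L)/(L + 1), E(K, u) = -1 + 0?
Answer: -47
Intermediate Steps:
E(K, u) = -1
H(L, A) = (A + L)/(1 + L)
-141*H(2, E(-1*1, 4)) = -141*(-1 + 2)/(1 + 2) = -141/3 = -47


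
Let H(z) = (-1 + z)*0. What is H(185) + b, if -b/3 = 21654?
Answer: -64962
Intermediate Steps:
H(z) = 0
b = -64962 (b = -3*21654 = -64962)
H(185) + b = 0 - 64962 = -64962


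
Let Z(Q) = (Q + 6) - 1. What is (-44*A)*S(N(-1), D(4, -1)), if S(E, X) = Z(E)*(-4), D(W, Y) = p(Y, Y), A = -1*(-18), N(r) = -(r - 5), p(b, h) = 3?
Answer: 34848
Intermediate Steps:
Z(Q) = 5 + Q (Z(Q) = (6 + Q) - 1 = 5 + Q)
N(r) = 5 - r (N(r) = -(-5 + r) = 5 - r)
A = 18
D(W, Y) = 3
S(E, X) = -20 - 4*E (S(E, X) = (5 + E)*(-4) = -20 - 4*E)
(-44*A)*S(N(-1), D(4, -1)) = (-44*18)*(-20 - 4*(5 - 1*(-1))) = -792*(-20 - 4*(5 + 1)) = -792*(-20 - 4*6) = -792*(-20 - 24) = -792*(-44) = 34848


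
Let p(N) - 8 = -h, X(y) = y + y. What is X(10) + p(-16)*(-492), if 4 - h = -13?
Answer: 4448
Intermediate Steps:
h = 17 (h = 4 - 1*(-13) = 4 + 13 = 17)
X(y) = 2*y
p(N) = -9 (p(N) = 8 - 1*17 = 8 - 17 = -9)
X(10) + p(-16)*(-492) = 2*10 - 9*(-492) = 20 + 4428 = 4448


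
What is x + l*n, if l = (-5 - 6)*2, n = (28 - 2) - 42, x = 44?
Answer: 396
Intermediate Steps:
n = -16 (n = 26 - 42 = -16)
l = -22 (l = -11*2 = -22)
x + l*n = 44 - 22*(-16) = 44 + 352 = 396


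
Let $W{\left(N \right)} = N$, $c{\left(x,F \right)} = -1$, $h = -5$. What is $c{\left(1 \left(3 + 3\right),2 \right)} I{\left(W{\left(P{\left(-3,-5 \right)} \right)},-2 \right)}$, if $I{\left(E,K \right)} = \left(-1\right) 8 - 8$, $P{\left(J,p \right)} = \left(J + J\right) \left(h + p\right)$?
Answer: $16$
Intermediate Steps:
$P{\left(J,p \right)} = 2 J \left(-5 + p\right)$ ($P{\left(J,p \right)} = \left(J + J\right) \left(-5 + p\right) = 2 J \left(-5 + p\right)$)
$I{\left(E,K \right)} = -16$ ($I{\left(E,K \right)} = -8 - 8 = -16$)
$c{\left(1 \left(3 + 3\right),2 \right)} I{\left(W{\left(P{\left(-3,-5 \right)} \right)},-2 \right)} = \left(-1\right) \left(-16\right) = 16$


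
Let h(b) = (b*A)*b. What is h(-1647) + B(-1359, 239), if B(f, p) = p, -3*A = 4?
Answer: -3616573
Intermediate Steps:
A = -4/3 (A = -⅓*4 = -4/3 ≈ -1.3333)
h(b) = -4*b²/3 (h(b) = (b*(-4/3))*b = (-4*b/3)*b = -4*b²/3)
h(-1647) + B(-1359, 239) = -4/3*(-1647)² + 239 = -4/3*2712609 + 239 = -3616812 + 239 = -3616573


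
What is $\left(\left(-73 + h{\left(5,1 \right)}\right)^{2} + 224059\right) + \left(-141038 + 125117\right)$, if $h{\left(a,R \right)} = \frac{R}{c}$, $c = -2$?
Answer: $\frac{854161}{4} \approx 2.1354 \cdot 10^{5}$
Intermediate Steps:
$h{\left(a,R \right)} = - \frac{R}{2}$ ($h{\left(a,R \right)} = \frac{R}{-2} = R \left(- \frac{1}{2}\right) = - \frac{R}{2}$)
$\left(\left(-73 + h{\left(5,1 \right)}\right)^{2} + 224059\right) + \left(-141038 + 125117\right) = \left(\left(-73 - \frac{1}{2}\right)^{2} + 224059\right) + \left(-141038 + 125117\right) = \left(\left(-73 - \frac{1}{2}\right)^{2} + 224059\right) - 15921 = \left(\left(- \frac{147}{2}\right)^{2} + 224059\right) - 15921 = \left(\frac{21609}{4} + 224059\right) - 15921 = \frac{917845}{4} - 15921 = \frac{854161}{4}$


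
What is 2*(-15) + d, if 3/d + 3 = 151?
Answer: -4437/148 ≈ -29.980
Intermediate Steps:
d = 3/148 (d = 3/(-3 + 151) = 3/148 ≈ 0.020270)
2*(-15) + d = 2*(-15) + 3/148 = -30 + 3/148 = -4437/148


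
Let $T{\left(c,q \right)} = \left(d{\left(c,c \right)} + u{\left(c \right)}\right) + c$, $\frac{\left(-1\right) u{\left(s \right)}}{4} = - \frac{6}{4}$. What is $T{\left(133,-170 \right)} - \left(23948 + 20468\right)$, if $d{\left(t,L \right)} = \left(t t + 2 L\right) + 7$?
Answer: $-26315$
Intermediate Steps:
$d{\left(t,L \right)} = 7 + t^{2} + 2 L$ ($d{\left(t,L \right)} = \left(t^{2} + 2 L\right) + 7 = 7 + t^{2} + 2 L$)
$u{\left(s \right)} = 6$ ($u{\left(s \right)} = - 4 \left(- \frac{6}{4}\right) = - 4 \left(\left(-6\right) \frac{1}{4}\right) = \left(-4\right) \left(- \frac{3}{2}\right) = 6$)
$T{\left(c,q \right)} = 13 + c^{2} + 3 c$ ($T{\left(c,q \right)} = \left(\left(7 + c^{2} + 2 c\right) + 6\right) + c = \left(13 + c^{2} + 2 c\right) + c = 13 + c^{2} + 3 c$)
$T{\left(133,-170 \right)} - \left(23948 + 20468\right) = \left(13 + 133^{2} + 3 \cdot 133\right) - \left(23948 + 20468\right) = \left(13 + 17689 + 399\right) - 44416 = 18101 - 44416 = -26315$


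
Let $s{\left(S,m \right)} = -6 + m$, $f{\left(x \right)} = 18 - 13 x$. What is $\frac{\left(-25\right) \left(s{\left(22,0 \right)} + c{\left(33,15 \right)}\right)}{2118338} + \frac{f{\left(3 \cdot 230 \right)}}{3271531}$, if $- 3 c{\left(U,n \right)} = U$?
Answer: $- \frac{17572961101}{6930208435478} \approx -0.0025357$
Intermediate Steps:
$c{\left(U,n \right)} = - \frac{U}{3}$
$\frac{\left(-25\right) \left(s{\left(22,0 \right)} + c{\left(33,15 \right)}\right)}{2118338} + \frac{f{\left(3 \cdot 230 \right)}}{3271531} = \frac{\left(-25\right) \left(\left(-6 + 0\right) - 11\right)}{2118338} + \frac{18 - 13 \cdot 3 \cdot 230}{3271531} = - 25 \left(-6 - 11\right) \frac{1}{2118338} + \left(18 - 8970\right) \frac{1}{3271531} = \left(-25\right) \left(-17\right) \frac{1}{2118338} + \left(18 - 8970\right) \frac{1}{3271531} = 425 \cdot \frac{1}{2118338} - \frac{8952}{3271531} = \frac{425}{2118338} - \frac{8952}{3271531} = - \frac{17572961101}{6930208435478}$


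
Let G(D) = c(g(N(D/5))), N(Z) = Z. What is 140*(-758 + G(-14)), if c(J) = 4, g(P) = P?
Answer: -105560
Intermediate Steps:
G(D) = 4
140*(-758 + G(-14)) = 140*(-758 + 4) = 140*(-754) = -105560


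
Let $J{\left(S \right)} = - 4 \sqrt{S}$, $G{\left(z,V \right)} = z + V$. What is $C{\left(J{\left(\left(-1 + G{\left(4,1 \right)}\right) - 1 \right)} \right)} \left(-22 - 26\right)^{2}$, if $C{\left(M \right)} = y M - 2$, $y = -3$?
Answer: $-4608 + 27648 \sqrt{3} \approx 43280.0$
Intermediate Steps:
$G{\left(z,V \right)} = V + z$
$C{\left(M \right)} = -2 - 3 M$ ($C{\left(M \right)} = - 3 M - 2 = -2 - 3 M$)
$C{\left(J{\left(\left(-1 + G{\left(4,1 \right)}\right) - 1 \right)} \right)} \left(-22 - 26\right)^{2} = \left(-2 - 3 \left(- 4 \sqrt{\left(-1 + \left(1 + 4\right)\right) - 1}\right)\right) \left(-22 - 26\right)^{2} = \left(-2 - 3 \left(- 4 \sqrt{\left(-1 + 5\right) - 1}\right)\right) \left(-48\right)^{2} = \left(-2 - 3 \left(- 4 \sqrt{4 - 1}\right)\right) 2304 = \left(-2 - 3 \left(- 4 \sqrt{3}\right)\right) 2304 = \left(-2 + 12 \sqrt{3}\right) 2304 = -4608 + 27648 \sqrt{3}$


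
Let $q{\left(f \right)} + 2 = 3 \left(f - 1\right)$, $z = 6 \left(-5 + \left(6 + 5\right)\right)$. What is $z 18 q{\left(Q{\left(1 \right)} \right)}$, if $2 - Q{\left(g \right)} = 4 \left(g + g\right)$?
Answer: $-14904$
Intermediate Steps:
$Q{\left(g \right)} = 2 - 8 g$ ($Q{\left(g \right)} = 2 - 4 \left(g + g\right) = 2 - 4 \cdot 2 g = 2 - 8 g$)
$z = 36$ ($z = 6 \left(-5 + 11\right) = 6 \cdot 6 = 36$)
$q{\left(f \right)} = -5 + 3 f$ ($q{\left(f \right)} = -2 + 3 \left(f - 1\right) = -2 + 3 \left(-1 + f\right) = -2 + \left(-3 + 3 f\right) = -5 + 3 f$)
$z 18 q{\left(Q{\left(1 \right)} \right)} = 36 \cdot 18 \left(-5 + 3 \left(2 - 8\right)\right) = 648 \left(-5 + 3 \left(2 - 8\right)\right) = 648 \left(-5 + 3 \left(-6\right)\right) = 648 \left(-5 - 18\right) = 648 \left(-23\right) = -14904$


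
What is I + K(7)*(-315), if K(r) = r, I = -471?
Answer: -2676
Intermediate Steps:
I + K(7)*(-315) = -471 + 7*(-315) = -471 - 2205 = -2676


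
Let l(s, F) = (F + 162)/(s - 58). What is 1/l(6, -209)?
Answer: 52/47 ≈ 1.1064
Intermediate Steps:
l(s, F) = (162 + F)/(-58 + s)
1/l(6, -209) = 1/((162 - 209)/(-58 + 6)) = 1/(-47/(-52)) = 1/(-1/52*(-47)) = 1/(47/52) = 52/47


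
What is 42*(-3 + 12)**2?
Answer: 3402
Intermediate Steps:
42*(-3 + 12)**2 = 42*9**2 = 42*81 = 3402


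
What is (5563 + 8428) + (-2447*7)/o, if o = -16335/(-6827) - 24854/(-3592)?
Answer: 1387423784231/114176789 ≈ 12152.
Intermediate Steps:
o = 114176789/12261292 (o = -16335*(-1/6827) - 24854*(-1/3592) = 16335/6827 + 12427/1796 = 114176789/12261292 ≈ 9.3120)
(5563 + 8428) + (-2447*7)/o = (5563 + 8428) + (-2447*7)/(114176789/12261292) = 13991 - 17129*12261292/114176789 = 13991 - 210023670668/114176789 = 1387423784231/114176789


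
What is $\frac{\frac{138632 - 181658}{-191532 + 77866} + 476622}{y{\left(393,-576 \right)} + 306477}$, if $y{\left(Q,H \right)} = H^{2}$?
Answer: $\frac{9029293213}{12091277583} \approx 0.74676$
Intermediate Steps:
$\frac{\frac{138632 - 181658}{-191532 + 77866} + 476622}{y{\left(393,-576 \right)} + 306477} = \frac{\frac{138632 - 181658}{-191532 + 77866} + 476622}{\left(-576\right)^{2} + 306477} = \frac{- \frac{43026}{-113666} + 476622}{331776 + 306477} = \frac{\left(-43026\right) \left(- \frac{1}{113666}\right) + 476622}{638253} = \left(\frac{21513}{56833} + 476622\right) \frac{1}{638253} = \frac{27087879639}{56833} \cdot \frac{1}{638253} = \frac{9029293213}{12091277583}$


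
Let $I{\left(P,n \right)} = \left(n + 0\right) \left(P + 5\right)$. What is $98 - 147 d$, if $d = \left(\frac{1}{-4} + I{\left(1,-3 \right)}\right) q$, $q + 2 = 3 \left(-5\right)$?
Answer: $- \frac{182035}{4} \approx -45509.0$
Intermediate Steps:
$I{\left(P,n \right)} = n \left(5 + P\right)$
$q = -17$ ($q = -2 + 3 \left(-5\right) = -2 - 15 = -17$)
$d = \frac{1241}{4}$ ($d = \left(\frac{1}{-4} - 3 \left(5 + 1\right)\right) \left(-17\right) = \left(- \frac{1}{4} - 18\right) \left(-17\right) = \left(- \frac{73}{4}\right) \left(-17\right) = \frac{1241}{4} \approx 310.25$)
$98 - 147 d = 98 - \frac{182427}{4} = - \frac{182035}{4}$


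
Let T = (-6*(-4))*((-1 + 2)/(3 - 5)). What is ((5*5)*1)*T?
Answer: -300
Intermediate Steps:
T = -12 (T = 24*(1/(-2)) = 24*(1*(-½)) = 24*(-½) = -12)
((5*5)*1)*T = ((5*5)*1)*(-12) = (25*1)*(-12) = 25*(-12) = -300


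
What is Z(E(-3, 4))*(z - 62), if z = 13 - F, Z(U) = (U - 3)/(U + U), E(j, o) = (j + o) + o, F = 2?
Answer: -51/5 ≈ -10.200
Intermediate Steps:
E(j, o) = j + 2*o
Z(U) = (-3 + U)/(2*U) (Z(U) = (-3 + U)/((2*U)) = (-3 + U)*(1/(2*U)) = (-3 + U)/(2*U))
z = 11 (z = 13 - 1*2 = 13 - 2 = 11)
Z(E(-3, 4))*(z - 62) = ((-3 + (-3 + 2*4))/(2*(-3 + 2*4)))*(11 - 62) = ((-3 + (-3 + 8))/(2*(-3 + 8)))*(-51) = ((½)*(-3 + 5)/5)*(-51) = ((½)*(⅕)*2)*(-51) = (⅕)*(-51) = -51/5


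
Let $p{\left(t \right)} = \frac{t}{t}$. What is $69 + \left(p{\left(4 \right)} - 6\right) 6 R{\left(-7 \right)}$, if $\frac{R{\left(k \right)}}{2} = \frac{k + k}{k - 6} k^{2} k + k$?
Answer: $\frac{294477}{13} \approx 22652.0$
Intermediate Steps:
$p{\left(t \right)} = 1$
$R{\left(k \right)} = 2 k + \frac{4 k^{4}}{-6 + k}$ ($R{\left(k \right)} = 2 \left(\frac{k + k}{k - 6} k^{2} k + k\right) = 2 \left(\frac{2 k}{-6 + k} k^{2} k + k\right) = 2 \left(\frac{2 k^{3}}{-6 + k} k + k\right) = 2 \left(\frac{2 k^{4}}{-6 + k} + k\right) = 2 \left(k + \frac{2 k^{4}}{-6 + k}\right) = 2 k + \frac{4 k^{4}}{-6 + k}$)
$69 + \left(p{\left(4 \right)} - 6\right) 6 R{\left(-7 \right)} = 69 + \left(1 - 6\right) 6 \cdot 2 \left(-7\right) \frac{1}{-6 - 7} \left(-6 - 7 + 2 \left(-7\right)^{3}\right) = 69 + \left(-5\right) 6 \cdot 2 \left(-7\right) \frac{1}{-13} \left(-6 - 7 + 2 \left(-343\right)\right) = 69 - 30 \cdot 2 \left(-7\right) \left(- \frac{1}{13}\right) \left(-6 - 7 - 686\right) = 69 - 30 \cdot 2 \left(-7\right) \left(- \frac{1}{13}\right) \left(-699\right) = 69 - - \frac{293580}{13} = 69 + \frac{293580}{13} = \frac{294477}{13}$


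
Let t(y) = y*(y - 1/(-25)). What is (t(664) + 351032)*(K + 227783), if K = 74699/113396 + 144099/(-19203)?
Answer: 818340604623914332284/4536548725 ≈ 1.8039e+11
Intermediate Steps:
K = -4968601769/725847796 (K = 74699*(1/113396) + 144099*(-1/19203) = 74699/113396 - 48033/6401 = -4968601769/725847796 ≈ -6.8452)
t(y) = y*(1/25 + y) (t(y) = y*(y - 1*(-1/25)) = y*(y + 1/25) = y*(1/25 + y))
(t(664) + 351032)*(K + 227783) = (664*(1/25 + 664) + 351032)*(-4968601769/725847796 + 227783) = (664*(16601/25) + 351032)*(165330819914499/725847796) = (11023064/25 + 351032)*(165330819914499/725847796) = (19798864/25)*(165330819914499/725847796) = 818340604623914332284/4536548725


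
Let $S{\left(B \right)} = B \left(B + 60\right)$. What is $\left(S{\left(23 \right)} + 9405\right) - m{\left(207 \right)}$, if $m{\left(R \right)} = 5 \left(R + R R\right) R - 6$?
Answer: $-44551640$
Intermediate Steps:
$S{\left(B \right)} = B \left(60 + B\right)$
$m{\left(R \right)} = -6 + R \left(5 R + 5 R^{2}\right)$ ($m{\left(R \right)} = 5 \left(R + R^{2}\right) R - 6 = \left(5 R + 5 R^{2}\right) R - 6 = R \left(5 R + 5 R^{2}\right) - 6 = -6 + R \left(5 R + 5 R^{2}\right)$)
$\left(S{\left(23 \right)} + 9405\right) - m{\left(207 \right)} = \left(23 \left(60 + 23\right) + 9405\right) - \left(-6 + 5 \cdot 207^{2} + 5 \cdot 207^{3}\right) = \left(23 \cdot 83 + 9405\right) - \left(-6 + 5 \cdot 42849 + 5 \cdot 8869743\right) = \left(1909 + 9405\right) - \left(-6 + 214245 + 44348715\right) = 11314 - 44562954 = -44551640$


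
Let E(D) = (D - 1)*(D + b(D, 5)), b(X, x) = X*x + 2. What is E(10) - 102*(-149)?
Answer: 15756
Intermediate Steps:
b(X, x) = 2 + X*x
E(D) = (-1 + D)*(2 + 6*D) (E(D) = (D - 1)*(D + (2 + D*5)) = (-1 + D)*(D + (2 + 5*D)) = (-1 + D)*(2 + 6*D))
E(10) - 102*(-149) = (-2 - 4*10 + 6*10**2) - 102*(-149) = (-2 - 40 + 6*100) + 15198 = (-2 - 40 + 600) + 15198 = 558 + 15198 = 15756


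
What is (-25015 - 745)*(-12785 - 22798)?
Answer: 916618080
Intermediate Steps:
(-25015 - 745)*(-12785 - 22798) = -25760*(-35583) = 916618080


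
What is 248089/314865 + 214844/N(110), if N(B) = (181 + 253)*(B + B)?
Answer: 652388527/214737930 ≈ 3.0381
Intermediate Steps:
N(B) = 868*B (N(B) = 434*(2*B) = 868*B)
248089/314865 + 214844/N(110) = 248089/314865 + 214844/((868*110)) = 248089*(1/314865) + 214844/95480 = 248089/314865 + 214844*(1/95480) = 248089/314865 + 7673/3410 = 652388527/214737930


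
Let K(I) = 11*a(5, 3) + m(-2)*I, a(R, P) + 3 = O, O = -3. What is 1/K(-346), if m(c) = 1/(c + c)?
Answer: 2/41 ≈ 0.048781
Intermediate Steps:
a(R, P) = -6 (a(R, P) = -3 - 3 = -6)
m(c) = 1/(2*c)
K(I) = -66 - I/4 (K(I) = 11*(-6) + ((1/2)/(-2))*I = -66 + ((1/2)*(-1/2))*I = -66 - I/4)
1/K(-346) = 1/(-66 - 1/4*(-346)) = 1/(-66 + 173/2) = 1/(41/2) = 2/41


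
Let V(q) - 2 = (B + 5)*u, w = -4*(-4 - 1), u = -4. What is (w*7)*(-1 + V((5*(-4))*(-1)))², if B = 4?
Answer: 171500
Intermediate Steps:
w = 20 (w = -4*(-5) = 20)
V(q) = -34 (V(q) = 2 + (4 + 5)*(-4) = 2 + 9*(-4) = 2 - 36 = -34)
(w*7)*(-1 + V((5*(-4))*(-1)))² = (20*7)*(-1 - 34)² = 140*(-35)² = 140*1225 = 171500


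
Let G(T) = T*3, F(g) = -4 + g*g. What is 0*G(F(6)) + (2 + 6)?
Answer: 8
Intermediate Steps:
F(g) = -4 + g**2
G(T) = 3*T
0*G(F(6)) + (2 + 6) = 0*(3*(-4 + 6**2)) + (2 + 6) = 0*(3*(-4 + 36)) + 8 = 0*(3*32) + 8 = 0*96 + 8 = 0 + 8 = 8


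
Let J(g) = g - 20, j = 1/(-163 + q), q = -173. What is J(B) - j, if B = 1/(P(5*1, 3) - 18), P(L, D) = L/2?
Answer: -208961/10416 ≈ -20.062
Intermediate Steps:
P(L, D) = L/2 (P(L, D) = L*(½) = L/2)
j = -1/336 (j = 1/(-163 - 173) = 1/(-336) = -1/336 ≈ -0.0029762)
B = -2/31 (B = 1/((5*1)/2 - 18) = 1/((½)*5 - 18) = 1/(5/2 - 18) = 1/(-31/2) = -2/31 ≈ -0.064516)
J(g) = -20 + g
J(B) - j = (-20 - 2/31) - 1*(-1/336) = -622/31 + 1/336 = -208961/10416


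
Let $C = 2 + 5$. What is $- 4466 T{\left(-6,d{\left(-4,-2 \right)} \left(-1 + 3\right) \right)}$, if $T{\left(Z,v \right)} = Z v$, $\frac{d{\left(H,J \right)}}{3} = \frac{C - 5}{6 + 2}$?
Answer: $40194$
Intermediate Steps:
$C = 7$
$d{\left(H,J \right)} = \frac{3}{4}$ ($d{\left(H,J \right)} = 3 \frac{7 - 5}{6 + 2} = 3 \cdot \frac{2}{8} = 3 \cdot 2 \cdot \frac{1}{8} = 3 \cdot \frac{1}{4} = \frac{3}{4}$)
$- 4466 T{\left(-6,d{\left(-4,-2 \right)} \left(-1 + 3\right) \right)} = - 4466 \left(- 6 \frac{3 \left(-1 + 3\right)}{4}\right) = - 4466 \left(- 6 \cdot \frac{3}{4} \cdot 2\right) = - 4466 \left(\left(-6\right) \frac{3}{2}\right) = \left(-4466\right) \left(-9\right) = 40194$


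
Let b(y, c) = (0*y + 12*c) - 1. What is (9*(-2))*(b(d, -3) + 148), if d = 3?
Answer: -1998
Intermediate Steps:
b(y, c) = -1 + 12*c (b(y, c) = (0 + 12*c) - 1 = 12*c - 1 = -1 + 12*c)
(9*(-2))*(b(d, -3) + 148) = (9*(-2))*((-1 + 12*(-3)) + 148) = -18*((-1 - 36) + 148) = -18*(-37 + 148) = -18*111 = -1998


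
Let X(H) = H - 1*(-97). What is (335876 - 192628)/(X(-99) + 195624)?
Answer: 10232/13973 ≈ 0.73227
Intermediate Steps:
X(H) = 97 + H (X(H) = H + 97 = 97 + H)
(335876 - 192628)/(X(-99) + 195624) = (335876 - 192628)/((97 - 99) + 195624) = 143248/(-2 + 195624) = 143248/195622 = 143248*(1/195622) = 10232/13973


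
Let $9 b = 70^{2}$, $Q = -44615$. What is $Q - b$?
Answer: $- \frac{406435}{9} \approx -45159.0$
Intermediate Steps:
$b = \frac{4900}{9}$ ($b = \frac{70^{2}}{9} = \frac{1}{9} \cdot 4900 = \frac{4900}{9} \approx 544.44$)
$Q - b = -44615 - \frac{4900}{9} = - \frac{406435}{9}$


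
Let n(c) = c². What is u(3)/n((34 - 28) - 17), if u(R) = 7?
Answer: 7/121 ≈ 0.057851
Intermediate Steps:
u(3)/n((34 - 28) - 17) = 7/(((34 - 28) - 17)²) = 7/((6 - 17)²) = 7/((-11)²) = 7/121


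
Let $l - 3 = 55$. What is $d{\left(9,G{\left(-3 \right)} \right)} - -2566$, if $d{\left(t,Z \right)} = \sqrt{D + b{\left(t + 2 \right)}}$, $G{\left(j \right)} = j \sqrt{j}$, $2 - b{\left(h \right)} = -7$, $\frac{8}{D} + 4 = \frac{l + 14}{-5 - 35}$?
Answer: $2566 + \frac{\sqrt{6409}}{29} \approx 2568.8$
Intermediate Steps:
$l = 58$ ($l = 3 + 55 = 58$)
$D = - \frac{40}{29}$ ($D = \frac{8}{-4 + \frac{58 + 14}{-5 - 35}} = \frac{8}{-4 + \frac{72}{-40}} = \frac{8}{-4 + 72 \left(- \frac{1}{40}\right)} = \frac{8}{-4 - \frac{9}{5}} = \frac{8}{- \frac{29}{5}} = 8 \left(- \frac{5}{29}\right) = - \frac{40}{29} \approx -1.3793$)
$b{\left(h \right)} = 9$ ($b{\left(h \right)} = 2 - -7 = 2 + 7 = 9$)
$G{\left(j \right)} = j^{\frac{3}{2}}$
$d{\left(t,Z \right)} = \frac{\sqrt{6409}}{29}$ ($d{\left(t,Z \right)} = \sqrt{- \frac{40}{29} + 9} = \sqrt{\frac{221}{29}} = \frac{\sqrt{6409}}{29}$)
$d{\left(9,G{\left(-3 \right)} \right)} - -2566 = \frac{\sqrt{6409}}{29} - -2566 = \frac{\sqrt{6409}}{29} + 2566 = 2566 + \frac{\sqrt{6409}}{29}$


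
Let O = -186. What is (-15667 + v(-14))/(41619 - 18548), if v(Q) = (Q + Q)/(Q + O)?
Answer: -783343/1153550 ≈ -0.67907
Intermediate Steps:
v(Q) = 2*Q/(-186 + Q) (v(Q) = (Q + Q)/(Q - 186) = (2*Q)/(-186 + Q) = 2*Q/(-186 + Q))
(-15667 + v(-14))/(41619 - 18548) = (-15667 + 2*(-14)/(-186 - 14))/(41619 - 18548) = (-15667 + 2*(-14)/(-200))/23071 = (-15667 + 2*(-14)*(-1/200))*(1/23071) = (-15667 + 7/50)*(1/23071) = -783343/50*1/23071 = -783343/1153550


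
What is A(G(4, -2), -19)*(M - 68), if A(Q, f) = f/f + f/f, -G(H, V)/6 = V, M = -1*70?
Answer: -276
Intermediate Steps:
M = -70
G(H, V) = -6*V
A(Q, f) = 2 (A(Q, f) = 1 + 1 = 2)
A(G(4, -2), -19)*(M - 68) = 2*(-70 - 68) = 2*(-138) = -276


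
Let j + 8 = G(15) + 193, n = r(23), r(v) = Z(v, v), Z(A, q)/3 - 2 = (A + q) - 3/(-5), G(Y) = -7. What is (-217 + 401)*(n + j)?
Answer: 297896/5 ≈ 59579.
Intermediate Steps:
Z(A, q) = 39/5 + 3*A + 3*q (Z(A, q) = 6 + 3*((A + q) - 3/(-5)) = 6 + 3*((A + q) - 3*(-1/5)) = 6 + 3*((A + q) + 3/5) = 6 + 3*(3/5 + A + q) = 6 + (9/5 + 3*A + 3*q) = 39/5 + 3*A + 3*q)
r(v) = 39/5 + 6*v (r(v) = 39/5 + 3*v + 3*v = 39/5 + 6*v)
n = 729/5 (n = 39/5 + 6*23 = 39/5 + 138 = 729/5 ≈ 145.80)
j = 178 (j = -8 + (-7 + 193) = -8 + 186 = 178)
(-217 + 401)*(n + j) = (-217 + 401)*(729/5 + 178) = 184*(1619/5) = 297896/5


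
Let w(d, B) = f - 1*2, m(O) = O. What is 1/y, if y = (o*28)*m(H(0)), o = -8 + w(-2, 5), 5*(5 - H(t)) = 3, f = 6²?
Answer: 5/16016 ≈ 0.00031219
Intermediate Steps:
f = 36
H(t) = 22/5 (H(t) = 5 - ⅕*3 = 5 - ⅗ = 22/5)
w(d, B) = 34 (w(d, B) = 36 - 1*2 = 36 - 2 = 34)
o = 26 (o = -8 + 34 = 26)
y = 16016/5 (y = (26*28)*(22/5) = 728*(22/5) = 16016/5 ≈ 3203.2)
1/y = 1/(16016/5) = 5/16016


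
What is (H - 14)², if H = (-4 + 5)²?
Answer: 169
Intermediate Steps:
H = 1 (H = 1² = 1)
(H - 14)² = (1 - 14)² = (-13)² = 169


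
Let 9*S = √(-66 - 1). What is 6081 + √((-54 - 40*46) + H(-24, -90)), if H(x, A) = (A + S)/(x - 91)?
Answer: 6081 + √(-225340200 - 115*I*√67)/345 ≈ 6081.0 - 43.511*I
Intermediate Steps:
S = I*√67/9 (S = √(-66 - 1)/9 = √(-67)/9 = (I*√67)/9 = I*√67/9 ≈ 0.90948*I)
H(x, A) = (A + I*√67/9)/(-91 + x) (H(x, A) = (A + I*√67/9)/(x - 91) = (A + I*√67/9)/(-91 + x))
6081 + √((-54 - 40*46) + H(-24, -90)) = 6081 + √((-54 - 40*46) + (-90 + I*√67/9)/(-91 - 24)) = 6081 + √((-54 - 1840) + (-90 + I*√67/9)/(-115)) = 6081 + √(-1894 - (-90 + I*√67/9)/115) = 6081 + √(-1894 + (18/23 - I*√67/1035)) = 6081 + √(-43544/23 - I*√67/1035)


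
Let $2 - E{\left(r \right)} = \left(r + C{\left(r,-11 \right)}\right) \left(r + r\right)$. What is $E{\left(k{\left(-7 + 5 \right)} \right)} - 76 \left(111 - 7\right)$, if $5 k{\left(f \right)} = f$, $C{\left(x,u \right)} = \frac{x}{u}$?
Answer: $- \frac{434626}{55} \approx -7902.3$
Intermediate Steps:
$k{\left(f \right)} = \frac{f}{5}$
$E{\left(r \right)} = 2 - \frac{20 r^{2}}{11}$ ($E{\left(r \right)} = 2 - \left(r + \frac{r}{-11}\right) \left(r + r\right) = 2 - \left(r + r \left(- \frac{1}{11}\right)\right) 2 r = 2 - \left(r - \frac{r}{11}\right) 2 r = 2 - \frac{10 r}{11} \cdot 2 r = 2 - \frac{20 r^{2}}{11}$)
$E{\left(k{\left(-7 + 5 \right)} \right)} - 76 \left(111 - 7\right) = \left(2 - \frac{20 \left(\frac{-7 + 5}{5}\right)^{2}}{11}\right) - 76 \left(111 - 7\right) = \left(2 - \frac{20 \left(\frac{1}{5} \left(-2\right)\right)^{2}}{11}\right) - 76 \left(111 + \left(-38 + 31\right)\right) = \left(2 - \frac{20 \left(- \frac{2}{5}\right)^{2}}{11}\right) - 76 \left(111 - 7\right) = \left(2 - \frac{16}{55}\right) - 7904 = \frac{94}{55} - 7904 = - \frac{434626}{55}$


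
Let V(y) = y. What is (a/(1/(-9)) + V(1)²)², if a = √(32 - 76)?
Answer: (1 - 18*I*√11)² ≈ -3563.0 - 119.4*I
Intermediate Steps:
a = 2*I*√11 (a = √(-44) = 2*I*√11 ≈ 6.6332*I)
(a/(1/(-9)) + V(1)²)² = ((2*I*√11)/(1/(-9)) + 1²)² = ((2*I*√11)/(-⅑) + 1)² = ((2*I*√11)*(-9) + 1)² = (-18*I*√11 + 1)² = (1 - 18*I*√11)²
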